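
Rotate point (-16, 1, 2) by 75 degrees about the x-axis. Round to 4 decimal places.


x' = -16
y' = 1*cos(75) - 2*sin(75) = -1.673
z' = 1*sin(75) + 2*cos(75) = 1.4836

(-16, -1.673, 1.4836)


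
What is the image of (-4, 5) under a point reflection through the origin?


Reflection through origin: (x, y) -> (-x, -y)
(-4, 5) -> (4, -5)

(4, -5)


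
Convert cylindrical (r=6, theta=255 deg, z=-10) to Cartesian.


x = 6 * cos(255) = -1.5529
y = 6 * sin(255) = -5.7956
z = -10

(-1.5529, -5.7956, -10)


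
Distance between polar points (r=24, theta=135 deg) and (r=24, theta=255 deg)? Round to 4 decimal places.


d = sqrt(r1^2 + r2^2 - 2*r1*r2*cos(t2-t1))
d = sqrt(24^2 + 24^2 - 2*24*24*cos(255-135)) = 41.5692

41.5692


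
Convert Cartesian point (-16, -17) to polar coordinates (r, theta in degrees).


r = sqrt((-16)^2 + (-17)^2) = 23.3452
theta = atan2(-17, -16) = 226.7357 degrees

r = 23.3452, theta = 226.7357 degrees


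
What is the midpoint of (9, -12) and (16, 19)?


Midpoint = ((9+16)/2, (-12+19)/2) = (12.5, 3.5)

(12.5, 3.5)


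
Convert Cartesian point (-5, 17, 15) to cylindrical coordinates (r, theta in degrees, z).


r = sqrt((-5)^2 + 17^2) = 17.72
theta = atan2(17, -5) = 106.3895 deg
z = 15

r = 17.72, theta = 106.3895 deg, z = 15


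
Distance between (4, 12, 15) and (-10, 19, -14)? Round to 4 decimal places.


d = sqrt((-10-4)^2 + (19-12)^2 + (-14-15)^2) = 32.9545

32.9545


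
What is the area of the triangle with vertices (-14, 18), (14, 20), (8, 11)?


Area = |x1(y2-y3) + x2(y3-y1) + x3(y1-y2)| / 2
= |-14*(20-11) + 14*(11-18) + 8*(18-20)| / 2
= 120

120


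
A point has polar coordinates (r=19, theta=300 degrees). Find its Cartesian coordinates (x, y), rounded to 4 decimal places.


x = 19 * cos(300) = 9.5
y = 19 * sin(300) = -16.4545

(9.5, -16.4545)


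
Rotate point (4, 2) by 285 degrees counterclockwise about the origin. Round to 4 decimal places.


x' = 4*cos(285) - 2*sin(285) = 2.9671
y' = 4*sin(285) + 2*cos(285) = -3.3461

(2.9671, -3.3461)


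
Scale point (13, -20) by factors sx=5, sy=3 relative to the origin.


Scaling: (x*sx, y*sy) = (13*5, -20*3) = (65, -60)

(65, -60)


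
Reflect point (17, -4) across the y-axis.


Reflection across y-axis: (x, y) -> (-x, y)
(17, -4) -> (-17, -4)

(-17, -4)


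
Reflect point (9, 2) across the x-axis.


Reflection across x-axis: (x, y) -> (x, -y)
(9, 2) -> (9, -2)

(9, -2)


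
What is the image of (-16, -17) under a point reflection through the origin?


Reflection through origin: (x, y) -> (-x, -y)
(-16, -17) -> (16, 17)

(16, 17)


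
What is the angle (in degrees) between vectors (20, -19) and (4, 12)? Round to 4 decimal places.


dot = 20*4 + -19*12 = -148
|u| = 27.5862, |v| = 12.6491
cos(angle) = -0.4241
angle = 115.0963 degrees

115.0963 degrees


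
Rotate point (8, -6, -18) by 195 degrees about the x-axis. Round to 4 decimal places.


x' = 8
y' = -6*cos(195) - -18*sin(195) = 1.1368
z' = -6*sin(195) + -18*cos(195) = 18.9396

(8, 1.1368, 18.9396)


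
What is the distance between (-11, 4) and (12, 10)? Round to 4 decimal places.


d = sqrt((12--11)^2 + (10-4)^2) = 23.7697

23.7697


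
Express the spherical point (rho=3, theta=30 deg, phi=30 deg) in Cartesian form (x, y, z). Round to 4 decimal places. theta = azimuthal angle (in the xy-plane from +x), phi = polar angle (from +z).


x = 3 * sin(30) * cos(30) = 1.299
y = 3 * sin(30) * sin(30) = 0.75
z = 3 * cos(30) = 2.5981

(1.299, 0.75, 2.5981)


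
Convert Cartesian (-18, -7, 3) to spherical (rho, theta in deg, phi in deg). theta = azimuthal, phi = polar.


rho = sqrt((-18)^2 + (-7)^2 + 3^2) = 19.5448
theta = atan2(-7, -18) = 201.2505 deg
phi = acos(3/19.5448) = 81.1706 deg

rho = 19.5448, theta = 201.2505 deg, phi = 81.1706 deg


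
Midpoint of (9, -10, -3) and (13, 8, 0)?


Midpoint = ((9+13)/2, (-10+8)/2, (-3+0)/2) = (11, -1, -1.5)

(11, -1, -1.5)


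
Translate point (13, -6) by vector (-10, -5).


Translation: (x+dx, y+dy) = (13+-10, -6+-5) = (3, -11)

(3, -11)


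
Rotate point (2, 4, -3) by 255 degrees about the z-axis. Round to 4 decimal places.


x' = 2*cos(255) - 4*sin(255) = 3.3461
y' = 2*sin(255) + 4*cos(255) = -2.9671
z' = -3

(3.3461, -2.9671, -3)


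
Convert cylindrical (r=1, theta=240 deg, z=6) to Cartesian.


x = 1 * cos(240) = -0.5
y = 1 * sin(240) = -0.866
z = 6

(-0.5, -0.866, 6)


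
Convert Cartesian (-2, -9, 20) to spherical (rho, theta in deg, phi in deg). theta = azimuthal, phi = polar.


rho = sqrt((-2)^2 + (-9)^2 + 20^2) = 22.0227
theta = atan2(-9, -2) = 257.4712 deg
phi = acos(20/22.0227) = 24.7486 deg

rho = 22.0227, theta = 257.4712 deg, phi = 24.7486 deg


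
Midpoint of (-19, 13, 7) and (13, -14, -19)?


Midpoint = ((-19+13)/2, (13+-14)/2, (7+-19)/2) = (-3, -0.5, -6)

(-3, -0.5, -6)


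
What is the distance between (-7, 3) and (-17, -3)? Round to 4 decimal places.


d = sqrt((-17--7)^2 + (-3-3)^2) = 11.6619

11.6619


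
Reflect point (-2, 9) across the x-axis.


Reflection across x-axis: (x, y) -> (x, -y)
(-2, 9) -> (-2, -9)

(-2, -9)


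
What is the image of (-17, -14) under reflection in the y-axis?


Reflection across y-axis: (x, y) -> (-x, y)
(-17, -14) -> (17, -14)

(17, -14)


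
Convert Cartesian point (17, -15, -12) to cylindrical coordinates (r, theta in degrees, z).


r = sqrt(17^2 + (-15)^2) = 22.6716
theta = atan2(-15, 17) = 318.5763 deg
z = -12

r = 22.6716, theta = 318.5763 deg, z = -12


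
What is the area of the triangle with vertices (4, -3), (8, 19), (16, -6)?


Area = |x1(y2-y3) + x2(y3-y1) + x3(y1-y2)| / 2
= |4*(19--6) + 8*(-6--3) + 16*(-3-19)| / 2
= 138

138


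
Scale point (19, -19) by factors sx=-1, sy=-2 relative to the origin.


Scaling: (x*sx, y*sy) = (19*-1, -19*-2) = (-19, 38)

(-19, 38)


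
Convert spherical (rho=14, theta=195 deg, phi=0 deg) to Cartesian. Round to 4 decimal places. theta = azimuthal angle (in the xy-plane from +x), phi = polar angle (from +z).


x = 14 * sin(0) * cos(195) = 0
y = 14 * sin(0) * sin(195) = 0
z = 14 * cos(0) = 14

(0, 0, 14)


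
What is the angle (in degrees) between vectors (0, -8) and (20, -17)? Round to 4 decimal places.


dot = 0*20 + -8*-17 = 136
|u| = 8, |v| = 26.2488
cos(angle) = 0.6476
angle = 49.6355 degrees

49.6355 degrees


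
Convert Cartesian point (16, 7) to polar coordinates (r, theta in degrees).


r = sqrt(16^2 + 7^2) = 17.4642
theta = atan2(7, 16) = 23.6294 degrees

r = 17.4642, theta = 23.6294 degrees


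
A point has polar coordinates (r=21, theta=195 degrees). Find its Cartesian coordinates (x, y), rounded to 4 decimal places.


x = 21 * cos(195) = -20.2844
y = 21 * sin(195) = -5.4352

(-20.2844, -5.4352)


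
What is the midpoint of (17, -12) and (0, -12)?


Midpoint = ((17+0)/2, (-12+-12)/2) = (8.5, -12)

(8.5, -12)


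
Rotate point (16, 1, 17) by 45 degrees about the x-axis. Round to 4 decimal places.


x' = 16
y' = 1*cos(45) - 17*sin(45) = -11.3137
z' = 1*sin(45) + 17*cos(45) = 12.7279

(16, -11.3137, 12.7279)


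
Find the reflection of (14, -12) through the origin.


Reflection through origin: (x, y) -> (-x, -y)
(14, -12) -> (-14, 12)

(-14, 12)


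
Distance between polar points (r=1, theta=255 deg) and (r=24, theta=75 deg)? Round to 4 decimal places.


d = sqrt(r1^2 + r2^2 - 2*r1*r2*cos(t2-t1))
d = sqrt(1^2 + 24^2 - 2*1*24*cos(75-255)) = 25

25


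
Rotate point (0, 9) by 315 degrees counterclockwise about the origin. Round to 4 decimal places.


x' = 0*cos(315) - 9*sin(315) = 6.364
y' = 0*sin(315) + 9*cos(315) = 6.364

(6.364, 6.364)


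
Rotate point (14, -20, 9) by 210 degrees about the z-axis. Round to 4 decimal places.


x' = 14*cos(210) - -20*sin(210) = -22.1244
y' = 14*sin(210) + -20*cos(210) = 10.3205
z' = 9

(-22.1244, 10.3205, 9)


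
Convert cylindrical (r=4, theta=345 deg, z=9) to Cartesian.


x = 4 * cos(345) = 3.8637
y = 4 * sin(345) = -1.0353
z = 9

(3.8637, -1.0353, 9)


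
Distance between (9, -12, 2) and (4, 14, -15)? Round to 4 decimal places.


d = sqrt((4-9)^2 + (14--12)^2 + (-15-2)^2) = 31.4643

31.4643


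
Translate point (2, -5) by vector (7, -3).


Translation: (x+dx, y+dy) = (2+7, -5+-3) = (9, -8)

(9, -8)


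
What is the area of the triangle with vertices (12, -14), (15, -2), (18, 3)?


Area = |x1(y2-y3) + x2(y3-y1) + x3(y1-y2)| / 2
= |12*(-2-3) + 15*(3--14) + 18*(-14--2)| / 2
= 10.5

10.5


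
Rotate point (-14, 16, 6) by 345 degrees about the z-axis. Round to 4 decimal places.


x' = -14*cos(345) - 16*sin(345) = -9.3819
y' = -14*sin(345) + 16*cos(345) = 19.0783
z' = 6

(-9.3819, 19.0783, 6)


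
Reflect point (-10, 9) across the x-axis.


Reflection across x-axis: (x, y) -> (x, -y)
(-10, 9) -> (-10, -9)

(-10, -9)


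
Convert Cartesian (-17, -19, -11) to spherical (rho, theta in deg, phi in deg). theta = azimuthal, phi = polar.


rho = sqrt((-17)^2 + (-19)^2 + (-11)^2) = 27.7669
theta = atan2(-19, -17) = 228.1798 deg
phi = acos(-11/27.7669) = 113.338 deg

rho = 27.7669, theta = 228.1798 deg, phi = 113.338 deg


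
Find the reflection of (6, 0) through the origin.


Reflection through origin: (x, y) -> (-x, -y)
(6, 0) -> (-6, 0)

(-6, 0)


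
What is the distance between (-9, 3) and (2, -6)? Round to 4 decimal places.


d = sqrt((2--9)^2 + (-6-3)^2) = 14.2127

14.2127


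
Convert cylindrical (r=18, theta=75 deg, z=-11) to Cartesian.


x = 18 * cos(75) = 4.6587
y = 18 * sin(75) = 17.3867
z = -11

(4.6587, 17.3867, -11)


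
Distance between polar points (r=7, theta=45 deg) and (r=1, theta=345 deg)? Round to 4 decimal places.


d = sqrt(r1^2 + r2^2 - 2*r1*r2*cos(t2-t1))
d = sqrt(7^2 + 1^2 - 2*7*1*cos(345-45)) = 6.5574

6.5574


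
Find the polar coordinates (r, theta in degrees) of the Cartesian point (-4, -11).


r = sqrt((-4)^2 + (-11)^2) = 11.7047
theta = atan2(-11, -4) = 250.0169 degrees

r = 11.7047, theta = 250.0169 degrees


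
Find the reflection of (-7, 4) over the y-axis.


Reflection across y-axis: (x, y) -> (-x, y)
(-7, 4) -> (7, 4)

(7, 4)


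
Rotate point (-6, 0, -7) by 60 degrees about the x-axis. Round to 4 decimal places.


x' = -6
y' = 0*cos(60) - -7*sin(60) = 6.0622
z' = 0*sin(60) + -7*cos(60) = -3.5

(-6, 6.0622, -3.5)


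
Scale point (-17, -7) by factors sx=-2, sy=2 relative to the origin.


Scaling: (x*sx, y*sy) = (-17*-2, -7*2) = (34, -14)

(34, -14)


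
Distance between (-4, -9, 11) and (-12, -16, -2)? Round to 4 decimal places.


d = sqrt((-12--4)^2 + (-16--9)^2 + (-2-11)^2) = 16.7929

16.7929


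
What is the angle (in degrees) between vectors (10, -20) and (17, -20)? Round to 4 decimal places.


dot = 10*17 + -20*-20 = 570
|u| = 22.3607, |v| = 26.2488
cos(angle) = 0.9711
angle = 13.7995 degrees

13.7995 degrees


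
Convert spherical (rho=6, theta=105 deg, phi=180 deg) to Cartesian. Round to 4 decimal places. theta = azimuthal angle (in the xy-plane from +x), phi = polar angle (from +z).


x = 6 * sin(180) * cos(105) = 0
y = 6 * sin(180) * sin(105) = 0
z = 6 * cos(180) = -6

(0, 0, -6)


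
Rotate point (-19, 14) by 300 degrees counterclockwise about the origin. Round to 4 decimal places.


x' = -19*cos(300) - 14*sin(300) = 2.6244
y' = -19*sin(300) + 14*cos(300) = 23.4545

(2.6244, 23.4545)


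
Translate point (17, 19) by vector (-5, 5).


Translation: (x+dx, y+dy) = (17+-5, 19+5) = (12, 24)

(12, 24)


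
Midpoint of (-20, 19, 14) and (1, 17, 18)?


Midpoint = ((-20+1)/2, (19+17)/2, (14+18)/2) = (-9.5, 18, 16)

(-9.5, 18, 16)


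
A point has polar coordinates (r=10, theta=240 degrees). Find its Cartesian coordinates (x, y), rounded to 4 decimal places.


x = 10 * cos(240) = -5
y = 10 * sin(240) = -8.6603

(-5, -8.6603)


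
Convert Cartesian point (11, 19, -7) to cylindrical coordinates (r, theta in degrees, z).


r = sqrt(11^2 + 19^2) = 21.9545
theta = atan2(19, 11) = 59.9314 deg
z = -7

r = 21.9545, theta = 59.9314 deg, z = -7


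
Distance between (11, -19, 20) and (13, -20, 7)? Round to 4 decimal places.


d = sqrt((13-11)^2 + (-20--19)^2 + (7-20)^2) = 13.1909

13.1909


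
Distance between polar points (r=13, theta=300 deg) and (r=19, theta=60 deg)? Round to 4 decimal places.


d = sqrt(r1^2 + r2^2 - 2*r1*r2*cos(t2-t1))
d = sqrt(13^2 + 19^2 - 2*13*19*cos(60-300)) = 27.8747

27.8747


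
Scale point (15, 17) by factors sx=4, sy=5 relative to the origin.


Scaling: (x*sx, y*sy) = (15*4, 17*5) = (60, 85)

(60, 85)


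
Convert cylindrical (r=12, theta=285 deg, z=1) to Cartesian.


x = 12 * cos(285) = 3.1058
y = 12 * sin(285) = -11.5911
z = 1

(3.1058, -11.5911, 1)


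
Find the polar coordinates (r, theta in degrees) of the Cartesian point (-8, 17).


r = sqrt((-8)^2 + 17^2) = 18.7883
theta = atan2(17, -8) = 115.2011 degrees

r = 18.7883, theta = 115.2011 degrees


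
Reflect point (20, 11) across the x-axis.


Reflection across x-axis: (x, y) -> (x, -y)
(20, 11) -> (20, -11)

(20, -11)


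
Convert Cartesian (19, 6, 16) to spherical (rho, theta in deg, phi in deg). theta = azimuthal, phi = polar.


rho = sqrt(19^2 + 6^2 + 16^2) = 25.5539
theta = atan2(6, 19) = 17.5256 deg
phi = acos(16/25.5539) = 51.2349 deg

rho = 25.5539, theta = 17.5256 deg, phi = 51.2349 deg


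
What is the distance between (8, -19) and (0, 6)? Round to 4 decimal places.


d = sqrt((0-8)^2 + (6--19)^2) = 26.2488

26.2488


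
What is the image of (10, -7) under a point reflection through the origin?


Reflection through origin: (x, y) -> (-x, -y)
(10, -7) -> (-10, 7)

(-10, 7)


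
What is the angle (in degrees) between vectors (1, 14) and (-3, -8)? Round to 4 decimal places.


dot = 1*-3 + 14*-8 = -115
|u| = 14.0357, |v| = 8.544
cos(angle) = -0.959
angle = 163.5296 degrees

163.5296 degrees


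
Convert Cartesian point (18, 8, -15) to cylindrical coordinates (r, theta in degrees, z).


r = sqrt(18^2 + 8^2) = 19.6977
theta = atan2(8, 18) = 23.9625 deg
z = -15

r = 19.6977, theta = 23.9625 deg, z = -15


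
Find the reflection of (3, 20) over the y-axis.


Reflection across y-axis: (x, y) -> (-x, y)
(3, 20) -> (-3, 20)

(-3, 20)


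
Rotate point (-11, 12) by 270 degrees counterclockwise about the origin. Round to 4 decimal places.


x' = -11*cos(270) - 12*sin(270) = 12
y' = -11*sin(270) + 12*cos(270) = 11

(12, 11)


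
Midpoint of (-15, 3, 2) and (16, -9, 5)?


Midpoint = ((-15+16)/2, (3+-9)/2, (2+5)/2) = (0.5, -3, 3.5)

(0.5, -3, 3.5)


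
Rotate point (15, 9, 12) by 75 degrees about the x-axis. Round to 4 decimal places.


x' = 15
y' = 9*cos(75) - 12*sin(75) = -9.2617
z' = 9*sin(75) + 12*cos(75) = 11.7992

(15, -9.2617, 11.7992)


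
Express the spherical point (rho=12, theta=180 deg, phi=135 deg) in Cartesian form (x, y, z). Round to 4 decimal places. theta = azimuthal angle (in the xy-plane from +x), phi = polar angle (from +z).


x = 12 * sin(135) * cos(180) = -8.4853
y = 12 * sin(135) * sin(180) = 0
z = 12 * cos(135) = -8.4853

(-8.4853, 0, -8.4853)


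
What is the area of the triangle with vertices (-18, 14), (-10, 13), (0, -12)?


Area = |x1(y2-y3) + x2(y3-y1) + x3(y1-y2)| / 2
= |-18*(13--12) + -10*(-12-14) + 0*(14-13)| / 2
= 95

95


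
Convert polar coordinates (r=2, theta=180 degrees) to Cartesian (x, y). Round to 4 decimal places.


x = 2 * cos(180) = -2
y = 2 * sin(180) = 0

(-2, 0)


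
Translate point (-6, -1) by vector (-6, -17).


Translation: (x+dx, y+dy) = (-6+-6, -1+-17) = (-12, -18)

(-12, -18)


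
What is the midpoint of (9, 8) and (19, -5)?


Midpoint = ((9+19)/2, (8+-5)/2) = (14, 1.5)

(14, 1.5)


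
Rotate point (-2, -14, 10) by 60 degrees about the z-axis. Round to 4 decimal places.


x' = -2*cos(60) - -14*sin(60) = 11.1244
y' = -2*sin(60) + -14*cos(60) = -8.7321
z' = 10

(11.1244, -8.7321, 10)


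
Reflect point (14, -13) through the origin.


Reflection through origin: (x, y) -> (-x, -y)
(14, -13) -> (-14, 13)

(-14, 13)


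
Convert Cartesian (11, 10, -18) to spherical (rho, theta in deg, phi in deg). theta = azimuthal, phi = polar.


rho = sqrt(11^2 + 10^2 + (-18)^2) = 23.3452
theta = atan2(10, 11) = 42.2737 deg
phi = acos(-18/23.3452) = 140.4469 deg

rho = 23.3452, theta = 42.2737 deg, phi = 140.4469 deg


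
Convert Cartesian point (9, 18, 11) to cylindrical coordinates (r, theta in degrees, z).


r = sqrt(9^2 + 18^2) = 20.1246
theta = atan2(18, 9) = 63.4349 deg
z = 11

r = 20.1246, theta = 63.4349 deg, z = 11


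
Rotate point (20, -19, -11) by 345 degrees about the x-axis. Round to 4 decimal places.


x' = 20
y' = -19*cos(345) - -11*sin(345) = -21.1996
z' = -19*sin(345) + -11*cos(345) = -5.7076

(20, -21.1996, -5.7076)


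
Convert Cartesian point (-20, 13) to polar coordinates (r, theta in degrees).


r = sqrt((-20)^2 + 13^2) = 23.8537
theta = atan2(13, -20) = 146.9761 degrees

r = 23.8537, theta = 146.9761 degrees


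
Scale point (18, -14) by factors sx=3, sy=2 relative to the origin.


Scaling: (x*sx, y*sy) = (18*3, -14*2) = (54, -28)

(54, -28)


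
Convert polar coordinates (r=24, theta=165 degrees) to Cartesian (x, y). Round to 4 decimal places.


x = 24 * cos(165) = -23.1822
y = 24 * sin(165) = 6.2117

(-23.1822, 6.2117)


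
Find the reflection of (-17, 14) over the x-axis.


Reflection across x-axis: (x, y) -> (x, -y)
(-17, 14) -> (-17, -14)

(-17, -14)


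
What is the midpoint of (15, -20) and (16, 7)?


Midpoint = ((15+16)/2, (-20+7)/2) = (15.5, -6.5)

(15.5, -6.5)


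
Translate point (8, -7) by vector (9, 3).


Translation: (x+dx, y+dy) = (8+9, -7+3) = (17, -4)

(17, -4)


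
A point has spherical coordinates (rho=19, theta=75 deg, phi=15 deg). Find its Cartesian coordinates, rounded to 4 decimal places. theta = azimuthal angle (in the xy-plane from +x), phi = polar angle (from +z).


x = 19 * sin(15) * cos(75) = 1.2728
y = 19 * sin(15) * sin(75) = 4.75
z = 19 * cos(15) = 18.3526

(1.2728, 4.75, 18.3526)


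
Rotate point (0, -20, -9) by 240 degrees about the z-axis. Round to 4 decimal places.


x' = 0*cos(240) - -20*sin(240) = -17.3205
y' = 0*sin(240) + -20*cos(240) = 10
z' = -9

(-17.3205, 10, -9)


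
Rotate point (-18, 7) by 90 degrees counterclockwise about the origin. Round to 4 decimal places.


x' = -18*cos(90) - 7*sin(90) = -7
y' = -18*sin(90) + 7*cos(90) = -18

(-7, -18)


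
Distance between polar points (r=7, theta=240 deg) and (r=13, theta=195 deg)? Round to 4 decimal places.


d = sqrt(r1^2 + r2^2 - 2*r1*r2*cos(t2-t1))
d = sqrt(7^2 + 13^2 - 2*7*13*cos(195-240)) = 9.4502

9.4502


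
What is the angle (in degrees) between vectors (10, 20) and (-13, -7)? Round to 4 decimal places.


dot = 10*-13 + 20*-7 = -270
|u| = 22.3607, |v| = 14.7648
cos(angle) = -0.8178
angle = 144.8658 degrees

144.8658 degrees


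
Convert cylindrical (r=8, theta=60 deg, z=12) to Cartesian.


x = 8 * cos(60) = 4
y = 8 * sin(60) = 6.9282
z = 12

(4, 6.9282, 12)


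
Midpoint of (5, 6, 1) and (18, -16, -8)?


Midpoint = ((5+18)/2, (6+-16)/2, (1+-8)/2) = (11.5, -5, -3.5)

(11.5, -5, -3.5)


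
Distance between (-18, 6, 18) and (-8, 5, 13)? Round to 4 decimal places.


d = sqrt((-8--18)^2 + (5-6)^2 + (13-18)^2) = 11.225

11.225


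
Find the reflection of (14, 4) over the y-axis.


Reflection across y-axis: (x, y) -> (-x, y)
(14, 4) -> (-14, 4)

(-14, 4)


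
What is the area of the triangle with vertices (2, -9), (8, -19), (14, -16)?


Area = |x1(y2-y3) + x2(y3-y1) + x3(y1-y2)| / 2
= |2*(-19--16) + 8*(-16--9) + 14*(-9--19)| / 2
= 39

39


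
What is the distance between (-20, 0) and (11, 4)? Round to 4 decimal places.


d = sqrt((11--20)^2 + (4-0)^2) = 31.257

31.257


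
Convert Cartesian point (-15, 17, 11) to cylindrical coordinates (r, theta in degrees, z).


r = sqrt((-15)^2 + 17^2) = 22.6716
theta = atan2(17, -15) = 131.4237 deg
z = 11

r = 22.6716, theta = 131.4237 deg, z = 11


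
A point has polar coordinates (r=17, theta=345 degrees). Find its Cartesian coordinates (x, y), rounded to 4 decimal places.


x = 17 * cos(345) = 16.4207
y = 17 * sin(345) = -4.3999

(16.4207, -4.3999)


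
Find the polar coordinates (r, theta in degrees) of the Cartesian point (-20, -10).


r = sqrt((-20)^2 + (-10)^2) = 22.3607
theta = atan2(-10, -20) = 206.5651 degrees

r = 22.3607, theta = 206.5651 degrees


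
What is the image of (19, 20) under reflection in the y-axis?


Reflection across y-axis: (x, y) -> (-x, y)
(19, 20) -> (-19, 20)

(-19, 20)


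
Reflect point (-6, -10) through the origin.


Reflection through origin: (x, y) -> (-x, -y)
(-6, -10) -> (6, 10)

(6, 10)


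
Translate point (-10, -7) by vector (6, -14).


Translation: (x+dx, y+dy) = (-10+6, -7+-14) = (-4, -21)

(-4, -21)


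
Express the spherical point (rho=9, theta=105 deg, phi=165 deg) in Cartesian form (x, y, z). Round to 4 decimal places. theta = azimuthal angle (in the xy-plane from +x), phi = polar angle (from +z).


x = 9 * sin(165) * cos(105) = -0.6029
y = 9 * sin(165) * sin(105) = 2.25
z = 9 * cos(165) = -8.6933

(-0.6029, 2.25, -8.6933)


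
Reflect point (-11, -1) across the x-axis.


Reflection across x-axis: (x, y) -> (x, -y)
(-11, -1) -> (-11, 1)

(-11, 1)


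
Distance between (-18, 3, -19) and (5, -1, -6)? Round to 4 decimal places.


d = sqrt((5--18)^2 + (-1-3)^2 + (-6--19)^2) = 26.7208

26.7208


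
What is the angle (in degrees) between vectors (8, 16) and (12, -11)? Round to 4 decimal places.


dot = 8*12 + 16*-11 = -80
|u| = 17.8885, |v| = 16.2788
cos(angle) = -0.2747
angle = 105.9454 degrees

105.9454 degrees


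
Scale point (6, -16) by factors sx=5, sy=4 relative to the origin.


Scaling: (x*sx, y*sy) = (6*5, -16*4) = (30, -64)

(30, -64)


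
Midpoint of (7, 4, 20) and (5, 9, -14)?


Midpoint = ((7+5)/2, (4+9)/2, (20+-14)/2) = (6, 6.5, 3)

(6, 6.5, 3)


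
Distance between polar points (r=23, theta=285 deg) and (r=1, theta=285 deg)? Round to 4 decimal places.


d = sqrt(r1^2 + r2^2 - 2*r1*r2*cos(t2-t1))
d = sqrt(23^2 + 1^2 - 2*23*1*cos(285-285)) = 22

22


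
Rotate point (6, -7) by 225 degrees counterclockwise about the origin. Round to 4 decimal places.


x' = 6*cos(225) - -7*sin(225) = -9.1924
y' = 6*sin(225) + -7*cos(225) = 0.7071

(-9.1924, 0.7071)


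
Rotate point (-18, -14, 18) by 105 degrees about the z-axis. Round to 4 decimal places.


x' = -18*cos(105) - -14*sin(105) = 18.1817
y' = -18*sin(105) + -14*cos(105) = -13.7632
z' = 18

(18.1817, -13.7632, 18)


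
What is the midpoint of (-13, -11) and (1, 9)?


Midpoint = ((-13+1)/2, (-11+9)/2) = (-6, -1)

(-6, -1)


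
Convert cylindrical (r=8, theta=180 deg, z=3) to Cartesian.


x = 8 * cos(180) = -8
y = 8 * sin(180) = 0
z = 3

(-8, 0, 3)


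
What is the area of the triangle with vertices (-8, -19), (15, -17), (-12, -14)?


Area = |x1(y2-y3) + x2(y3-y1) + x3(y1-y2)| / 2
= |-8*(-17--14) + 15*(-14--19) + -12*(-19--17)| / 2
= 61.5

61.5


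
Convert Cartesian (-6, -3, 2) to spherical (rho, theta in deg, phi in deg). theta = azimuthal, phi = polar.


rho = sqrt((-6)^2 + (-3)^2 + 2^2) = 7
theta = atan2(-3, -6) = 206.5651 deg
phi = acos(2/7) = 73.3985 deg

rho = 7, theta = 206.5651 deg, phi = 73.3985 deg


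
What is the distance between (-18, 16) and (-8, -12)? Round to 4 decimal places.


d = sqrt((-8--18)^2 + (-12-16)^2) = 29.7321

29.7321


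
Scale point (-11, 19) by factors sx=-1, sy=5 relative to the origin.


Scaling: (x*sx, y*sy) = (-11*-1, 19*5) = (11, 95)

(11, 95)


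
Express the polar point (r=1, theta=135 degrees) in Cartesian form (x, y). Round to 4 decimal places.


x = 1 * cos(135) = -0.7071
y = 1 * sin(135) = 0.7071

(-0.7071, 0.7071)


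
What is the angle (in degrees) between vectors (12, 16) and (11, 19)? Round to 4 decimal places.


dot = 12*11 + 16*19 = 436
|u| = 20, |v| = 21.9545
cos(angle) = 0.993
angle = 6.8013 degrees

6.8013 degrees


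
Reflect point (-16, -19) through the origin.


Reflection through origin: (x, y) -> (-x, -y)
(-16, -19) -> (16, 19)

(16, 19)


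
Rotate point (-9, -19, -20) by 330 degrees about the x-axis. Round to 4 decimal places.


x' = -9
y' = -19*cos(330) - -20*sin(330) = -26.4545
z' = -19*sin(330) + -20*cos(330) = -7.8205

(-9, -26.4545, -7.8205)


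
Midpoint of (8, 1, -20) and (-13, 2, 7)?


Midpoint = ((8+-13)/2, (1+2)/2, (-20+7)/2) = (-2.5, 1.5, -6.5)

(-2.5, 1.5, -6.5)


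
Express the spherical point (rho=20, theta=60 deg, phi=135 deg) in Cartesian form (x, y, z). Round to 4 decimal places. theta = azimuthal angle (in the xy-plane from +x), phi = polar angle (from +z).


x = 20 * sin(135) * cos(60) = 7.0711
y = 20 * sin(135) * sin(60) = 12.2474
z = 20 * cos(135) = -14.1421

(7.0711, 12.2474, -14.1421)


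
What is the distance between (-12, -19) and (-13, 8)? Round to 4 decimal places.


d = sqrt((-13--12)^2 + (8--19)^2) = 27.0185

27.0185


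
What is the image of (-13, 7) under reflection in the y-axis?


Reflection across y-axis: (x, y) -> (-x, y)
(-13, 7) -> (13, 7)

(13, 7)


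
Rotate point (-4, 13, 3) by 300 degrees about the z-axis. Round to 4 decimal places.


x' = -4*cos(300) - 13*sin(300) = 9.2583
y' = -4*sin(300) + 13*cos(300) = 9.9641
z' = 3

(9.2583, 9.9641, 3)


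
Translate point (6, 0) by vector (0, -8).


Translation: (x+dx, y+dy) = (6+0, 0+-8) = (6, -8)

(6, -8)


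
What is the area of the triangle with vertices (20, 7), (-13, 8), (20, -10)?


Area = |x1(y2-y3) + x2(y3-y1) + x3(y1-y2)| / 2
= |20*(8--10) + -13*(-10-7) + 20*(7-8)| / 2
= 280.5

280.5


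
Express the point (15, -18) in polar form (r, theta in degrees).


r = sqrt(15^2 + (-18)^2) = 23.4307
theta = atan2(-18, 15) = 309.8056 degrees

r = 23.4307, theta = 309.8056 degrees


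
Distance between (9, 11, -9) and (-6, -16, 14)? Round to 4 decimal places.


d = sqrt((-6-9)^2 + (-16-11)^2 + (14--9)^2) = 38.5097

38.5097


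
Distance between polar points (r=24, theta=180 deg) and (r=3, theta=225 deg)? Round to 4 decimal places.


d = sqrt(r1^2 + r2^2 - 2*r1*r2*cos(t2-t1))
d = sqrt(24^2 + 3^2 - 2*24*3*cos(225-180)) = 21.9813

21.9813


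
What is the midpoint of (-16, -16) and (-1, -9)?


Midpoint = ((-16+-1)/2, (-16+-9)/2) = (-8.5, -12.5)

(-8.5, -12.5)


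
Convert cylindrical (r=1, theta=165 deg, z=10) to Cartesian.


x = 1 * cos(165) = -0.9659
y = 1 * sin(165) = 0.2588
z = 10

(-0.9659, 0.2588, 10)


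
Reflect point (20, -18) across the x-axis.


Reflection across x-axis: (x, y) -> (x, -y)
(20, -18) -> (20, 18)

(20, 18)


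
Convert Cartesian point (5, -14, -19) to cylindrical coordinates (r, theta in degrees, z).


r = sqrt(5^2 + (-14)^2) = 14.8661
theta = atan2(-14, 5) = 289.6538 deg
z = -19

r = 14.8661, theta = 289.6538 deg, z = -19


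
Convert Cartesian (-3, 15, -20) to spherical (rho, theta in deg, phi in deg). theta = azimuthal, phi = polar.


rho = sqrt((-3)^2 + 15^2 + (-20)^2) = 25.1794
theta = atan2(15, -3) = 101.3099 deg
phi = acos(-20/25.1794) = 142.5893 deg

rho = 25.1794, theta = 101.3099 deg, phi = 142.5893 deg


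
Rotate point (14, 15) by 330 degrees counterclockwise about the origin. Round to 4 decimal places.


x' = 14*cos(330) - 15*sin(330) = 19.6244
y' = 14*sin(330) + 15*cos(330) = 5.9904

(19.6244, 5.9904)


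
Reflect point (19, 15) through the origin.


Reflection through origin: (x, y) -> (-x, -y)
(19, 15) -> (-19, -15)

(-19, -15)


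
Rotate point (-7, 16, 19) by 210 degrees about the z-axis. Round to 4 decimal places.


x' = -7*cos(210) - 16*sin(210) = 14.0622
y' = -7*sin(210) + 16*cos(210) = -10.3564
z' = 19

(14.0622, -10.3564, 19)


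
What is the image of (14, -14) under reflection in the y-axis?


Reflection across y-axis: (x, y) -> (-x, y)
(14, -14) -> (-14, -14)

(-14, -14)


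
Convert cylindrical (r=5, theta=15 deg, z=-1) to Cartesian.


x = 5 * cos(15) = 4.8296
y = 5 * sin(15) = 1.2941
z = -1

(4.8296, 1.2941, -1)


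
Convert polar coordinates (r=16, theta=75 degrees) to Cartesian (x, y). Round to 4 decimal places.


x = 16 * cos(75) = 4.1411
y = 16 * sin(75) = 15.4548

(4.1411, 15.4548)


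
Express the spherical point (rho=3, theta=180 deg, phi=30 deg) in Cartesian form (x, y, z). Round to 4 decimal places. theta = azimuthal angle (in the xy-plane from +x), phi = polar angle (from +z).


x = 3 * sin(30) * cos(180) = -1.5
y = 3 * sin(30) * sin(180) = 0
z = 3 * cos(30) = 2.5981

(-1.5, 0, 2.5981)


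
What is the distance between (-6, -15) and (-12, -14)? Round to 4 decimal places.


d = sqrt((-12--6)^2 + (-14--15)^2) = 6.0828

6.0828


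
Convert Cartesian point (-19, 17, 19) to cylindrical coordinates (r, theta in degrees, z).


r = sqrt((-19)^2 + 17^2) = 25.4951
theta = atan2(17, -19) = 138.1798 deg
z = 19

r = 25.4951, theta = 138.1798 deg, z = 19


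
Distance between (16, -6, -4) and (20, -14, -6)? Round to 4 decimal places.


d = sqrt((20-16)^2 + (-14--6)^2 + (-6--4)^2) = 9.1652

9.1652


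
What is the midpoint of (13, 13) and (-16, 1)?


Midpoint = ((13+-16)/2, (13+1)/2) = (-1.5, 7)

(-1.5, 7)


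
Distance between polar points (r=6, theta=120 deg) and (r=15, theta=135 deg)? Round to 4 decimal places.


d = sqrt(r1^2 + r2^2 - 2*r1*r2*cos(t2-t1))
d = sqrt(6^2 + 15^2 - 2*6*15*cos(135-120)) = 9.3345

9.3345


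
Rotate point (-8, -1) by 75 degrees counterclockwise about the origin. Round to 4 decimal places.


x' = -8*cos(75) - -1*sin(75) = -1.1046
y' = -8*sin(75) + -1*cos(75) = -7.9862

(-1.1046, -7.9862)


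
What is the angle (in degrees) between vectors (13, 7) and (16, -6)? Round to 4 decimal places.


dot = 13*16 + 7*-6 = 166
|u| = 14.7648, |v| = 17.088
cos(angle) = 0.6579
angle = 48.8568 degrees

48.8568 degrees


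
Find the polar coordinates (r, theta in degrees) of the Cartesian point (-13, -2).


r = sqrt((-13)^2 + (-2)^2) = 13.1529
theta = atan2(-2, -13) = 188.7462 degrees

r = 13.1529, theta = 188.7462 degrees


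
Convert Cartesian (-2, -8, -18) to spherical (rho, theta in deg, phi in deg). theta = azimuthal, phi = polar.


rho = sqrt((-2)^2 + (-8)^2 + (-18)^2) = 19.799
theta = atan2(-8, -2) = 255.9638 deg
phi = acos(-18/19.799) = 155.3864 deg

rho = 19.799, theta = 255.9638 deg, phi = 155.3864 deg


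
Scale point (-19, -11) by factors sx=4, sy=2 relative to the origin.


Scaling: (x*sx, y*sy) = (-19*4, -11*2) = (-76, -22)

(-76, -22)


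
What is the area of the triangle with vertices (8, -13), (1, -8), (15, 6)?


Area = |x1(y2-y3) + x2(y3-y1) + x3(y1-y2)| / 2
= |8*(-8-6) + 1*(6--13) + 15*(-13--8)| / 2
= 84

84


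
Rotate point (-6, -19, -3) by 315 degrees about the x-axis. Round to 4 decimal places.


x' = -6
y' = -19*cos(315) - -3*sin(315) = -15.5563
z' = -19*sin(315) + -3*cos(315) = 11.3137

(-6, -15.5563, 11.3137)


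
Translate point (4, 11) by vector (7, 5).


Translation: (x+dx, y+dy) = (4+7, 11+5) = (11, 16)

(11, 16)


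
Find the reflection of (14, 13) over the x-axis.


Reflection across x-axis: (x, y) -> (x, -y)
(14, 13) -> (14, -13)

(14, -13)


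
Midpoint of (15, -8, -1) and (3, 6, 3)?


Midpoint = ((15+3)/2, (-8+6)/2, (-1+3)/2) = (9, -1, 1)

(9, -1, 1)


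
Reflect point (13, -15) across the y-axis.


Reflection across y-axis: (x, y) -> (-x, y)
(13, -15) -> (-13, -15)

(-13, -15)


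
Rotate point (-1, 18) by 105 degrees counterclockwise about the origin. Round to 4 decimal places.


x' = -1*cos(105) - 18*sin(105) = -17.1278
y' = -1*sin(105) + 18*cos(105) = -5.6247

(-17.1278, -5.6247)


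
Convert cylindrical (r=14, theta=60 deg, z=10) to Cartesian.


x = 14 * cos(60) = 7
y = 14 * sin(60) = 12.1244
z = 10

(7, 12.1244, 10)


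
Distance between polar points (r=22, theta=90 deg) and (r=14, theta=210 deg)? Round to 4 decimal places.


d = sqrt(r1^2 + r2^2 - 2*r1*r2*cos(t2-t1))
d = sqrt(22^2 + 14^2 - 2*22*14*cos(210-90)) = 31.4325

31.4325


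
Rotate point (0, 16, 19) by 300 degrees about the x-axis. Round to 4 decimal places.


x' = 0
y' = 16*cos(300) - 19*sin(300) = 24.4545
z' = 16*sin(300) + 19*cos(300) = -4.3564

(0, 24.4545, -4.3564)


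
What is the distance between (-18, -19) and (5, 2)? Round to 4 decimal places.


d = sqrt((5--18)^2 + (2--19)^2) = 31.1448

31.1448


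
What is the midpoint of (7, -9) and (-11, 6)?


Midpoint = ((7+-11)/2, (-9+6)/2) = (-2, -1.5)

(-2, -1.5)


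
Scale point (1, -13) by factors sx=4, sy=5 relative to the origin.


Scaling: (x*sx, y*sy) = (1*4, -13*5) = (4, -65)

(4, -65)


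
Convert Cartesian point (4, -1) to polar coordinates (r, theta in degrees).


r = sqrt(4^2 + (-1)^2) = 4.1231
theta = atan2(-1, 4) = 345.9638 degrees

r = 4.1231, theta = 345.9638 degrees


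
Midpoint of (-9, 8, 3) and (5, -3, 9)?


Midpoint = ((-9+5)/2, (8+-3)/2, (3+9)/2) = (-2, 2.5, 6)

(-2, 2.5, 6)


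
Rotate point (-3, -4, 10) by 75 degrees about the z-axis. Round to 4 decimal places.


x' = -3*cos(75) - -4*sin(75) = 3.0872
y' = -3*sin(75) + -4*cos(75) = -3.9331
z' = 10

(3.0872, -3.9331, 10)


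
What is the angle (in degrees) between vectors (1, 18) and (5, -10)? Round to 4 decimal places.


dot = 1*5 + 18*-10 = -175
|u| = 18.0278, |v| = 11.1803
cos(angle) = -0.8682
angle = 150.2551 degrees

150.2551 degrees


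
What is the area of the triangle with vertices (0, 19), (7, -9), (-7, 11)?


Area = |x1(y2-y3) + x2(y3-y1) + x3(y1-y2)| / 2
= |0*(-9-11) + 7*(11-19) + -7*(19--9)| / 2
= 126

126


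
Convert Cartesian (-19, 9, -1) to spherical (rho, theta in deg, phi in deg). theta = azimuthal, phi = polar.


rho = sqrt((-19)^2 + 9^2 + (-1)^2) = 21.0476
theta = atan2(9, -19) = 154.6538 deg
phi = acos(-1/21.0476) = 92.7232 deg

rho = 21.0476, theta = 154.6538 deg, phi = 92.7232 deg


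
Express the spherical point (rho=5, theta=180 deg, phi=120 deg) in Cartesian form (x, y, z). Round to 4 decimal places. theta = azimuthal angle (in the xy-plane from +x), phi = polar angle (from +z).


x = 5 * sin(120) * cos(180) = -4.3301
y = 5 * sin(120) * sin(180) = 0
z = 5 * cos(120) = -2.5

(-4.3301, 0, -2.5)


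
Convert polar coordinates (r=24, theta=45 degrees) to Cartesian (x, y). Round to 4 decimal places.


x = 24 * cos(45) = 16.9706
y = 24 * sin(45) = 16.9706

(16.9706, 16.9706)


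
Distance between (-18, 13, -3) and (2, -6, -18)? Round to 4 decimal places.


d = sqrt((2--18)^2 + (-6-13)^2 + (-18--3)^2) = 31.4006

31.4006


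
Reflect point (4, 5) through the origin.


Reflection through origin: (x, y) -> (-x, -y)
(4, 5) -> (-4, -5)

(-4, -5)


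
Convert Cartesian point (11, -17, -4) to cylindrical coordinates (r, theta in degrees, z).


r = sqrt(11^2 + (-17)^2) = 20.2485
theta = atan2(-17, 11) = 302.9052 deg
z = -4

r = 20.2485, theta = 302.9052 deg, z = -4


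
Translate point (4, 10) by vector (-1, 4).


Translation: (x+dx, y+dy) = (4+-1, 10+4) = (3, 14)

(3, 14)


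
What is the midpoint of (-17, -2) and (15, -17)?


Midpoint = ((-17+15)/2, (-2+-17)/2) = (-1, -9.5)

(-1, -9.5)


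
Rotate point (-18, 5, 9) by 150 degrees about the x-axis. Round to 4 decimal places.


x' = -18
y' = 5*cos(150) - 9*sin(150) = -8.8301
z' = 5*sin(150) + 9*cos(150) = -5.2942

(-18, -8.8301, -5.2942)


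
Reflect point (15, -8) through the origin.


Reflection through origin: (x, y) -> (-x, -y)
(15, -8) -> (-15, 8)

(-15, 8)


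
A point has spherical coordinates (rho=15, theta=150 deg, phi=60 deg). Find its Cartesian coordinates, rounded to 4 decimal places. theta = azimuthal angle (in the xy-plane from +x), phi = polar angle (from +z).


x = 15 * sin(60) * cos(150) = -11.25
y = 15 * sin(60) * sin(150) = 6.4952
z = 15 * cos(60) = 7.5

(-11.25, 6.4952, 7.5)


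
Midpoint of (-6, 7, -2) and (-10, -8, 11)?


Midpoint = ((-6+-10)/2, (7+-8)/2, (-2+11)/2) = (-8, -0.5, 4.5)

(-8, -0.5, 4.5)


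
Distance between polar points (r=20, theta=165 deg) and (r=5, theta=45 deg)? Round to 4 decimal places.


d = sqrt(r1^2 + r2^2 - 2*r1*r2*cos(t2-t1))
d = sqrt(20^2 + 5^2 - 2*20*5*cos(45-165)) = 22.9129

22.9129


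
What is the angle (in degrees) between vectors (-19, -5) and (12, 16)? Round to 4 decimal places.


dot = -19*12 + -5*16 = -308
|u| = 19.6469, |v| = 20
cos(angle) = -0.7838
angle = 141.6135 degrees

141.6135 degrees


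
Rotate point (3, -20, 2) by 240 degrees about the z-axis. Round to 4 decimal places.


x' = 3*cos(240) - -20*sin(240) = -18.8205
y' = 3*sin(240) + -20*cos(240) = 7.4019
z' = 2

(-18.8205, 7.4019, 2)


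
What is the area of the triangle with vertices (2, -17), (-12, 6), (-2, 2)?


Area = |x1(y2-y3) + x2(y3-y1) + x3(y1-y2)| / 2
= |2*(6-2) + -12*(2--17) + -2*(-17-6)| / 2
= 87

87


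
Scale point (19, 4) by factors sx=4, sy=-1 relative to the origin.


Scaling: (x*sx, y*sy) = (19*4, 4*-1) = (76, -4)

(76, -4)


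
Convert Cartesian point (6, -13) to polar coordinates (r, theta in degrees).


r = sqrt(6^2 + (-13)^2) = 14.3178
theta = atan2(-13, 6) = 294.7751 degrees

r = 14.3178, theta = 294.7751 degrees


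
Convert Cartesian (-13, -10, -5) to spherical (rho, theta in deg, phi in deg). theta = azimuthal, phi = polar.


rho = sqrt((-13)^2 + (-10)^2 + (-5)^2) = 17.1464
theta = atan2(-10, -13) = 217.5686 deg
phi = acos(-5/17.1464) = 106.9541 deg

rho = 17.1464, theta = 217.5686 deg, phi = 106.9541 deg


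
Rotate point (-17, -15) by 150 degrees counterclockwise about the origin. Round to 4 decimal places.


x' = -17*cos(150) - -15*sin(150) = 22.2224
y' = -17*sin(150) + -15*cos(150) = 4.4904

(22.2224, 4.4904)


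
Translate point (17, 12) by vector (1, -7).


Translation: (x+dx, y+dy) = (17+1, 12+-7) = (18, 5)

(18, 5)


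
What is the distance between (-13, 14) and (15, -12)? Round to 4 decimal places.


d = sqrt((15--13)^2 + (-12-14)^2) = 38.2099

38.2099


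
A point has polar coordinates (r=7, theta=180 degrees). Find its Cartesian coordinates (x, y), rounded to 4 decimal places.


x = 7 * cos(180) = -7
y = 7 * sin(180) = 0

(-7, 0)


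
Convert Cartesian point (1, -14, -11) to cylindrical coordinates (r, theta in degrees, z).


r = sqrt(1^2 + (-14)^2) = 14.0357
theta = atan2(-14, 1) = 274.0856 deg
z = -11

r = 14.0357, theta = 274.0856 deg, z = -11


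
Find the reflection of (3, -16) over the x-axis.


Reflection across x-axis: (x, y) -> (x, -y)
(3, -16) -> (3, 16)

(3, 16)


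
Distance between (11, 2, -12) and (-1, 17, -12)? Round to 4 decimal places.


d = sqrt((-1-11)^2 + (17-2)^2 + (-12--12)^2) = 19.2094

19.2094


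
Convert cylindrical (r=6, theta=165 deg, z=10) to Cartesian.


x = 6 * cos(165) = -5.7956
y = 6 * sin(165) = 1.5529
z = 10

(-5.7956, 1.5529, 10)


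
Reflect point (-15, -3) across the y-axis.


Reflection across y-axis: (x, y) -> (-x, y)
(-15, -3) -> (15, -3)

(15, -3)


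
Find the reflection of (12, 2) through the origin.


Reflection through origin: (x, y) -> (-x, -y)
(12, 2) -> (-12, -2)

(-12, -2)


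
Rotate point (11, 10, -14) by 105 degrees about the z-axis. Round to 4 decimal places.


x' = 11*cos(105) - 10*sin(105) = -12.5063
y' = 11*sin(105) + 10*cos(105) = 8.037
z' = -14

(-12.5063, 8.037, -14)


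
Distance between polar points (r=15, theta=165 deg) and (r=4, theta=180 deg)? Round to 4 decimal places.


d = sqrt(r1^2 + r2^2 - 2*r1*r2*cos(t2-t1))
d = sqrt(15^2 + 4^2 - 2*15*4*cos(180-165)) = 11.1843

11.1843
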